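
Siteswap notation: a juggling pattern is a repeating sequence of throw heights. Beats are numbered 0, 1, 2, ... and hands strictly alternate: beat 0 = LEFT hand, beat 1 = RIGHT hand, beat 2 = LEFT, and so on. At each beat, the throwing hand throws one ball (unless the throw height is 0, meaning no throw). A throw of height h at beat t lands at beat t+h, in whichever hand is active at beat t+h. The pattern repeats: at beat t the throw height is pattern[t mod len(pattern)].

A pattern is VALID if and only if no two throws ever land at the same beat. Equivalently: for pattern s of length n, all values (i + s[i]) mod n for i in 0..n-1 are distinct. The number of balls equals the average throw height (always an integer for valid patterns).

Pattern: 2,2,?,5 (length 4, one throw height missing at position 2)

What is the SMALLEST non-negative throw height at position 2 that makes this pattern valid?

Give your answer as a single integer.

Answer: 3

Derivation:
i=0: (0 + 2) mod 4 = 2
i=1: (1 + 2) mod 4 = 3
i=2: s[i]=? (unknown)
i=3: (3 + 5) mod 4 = 0
Known residues: [0, 2, 3]; need a permutation of 0..3, so missing residue r = 1
Need (2 + s) mod 4 = 1; smallest s = (1 - 2) mod 4 = 3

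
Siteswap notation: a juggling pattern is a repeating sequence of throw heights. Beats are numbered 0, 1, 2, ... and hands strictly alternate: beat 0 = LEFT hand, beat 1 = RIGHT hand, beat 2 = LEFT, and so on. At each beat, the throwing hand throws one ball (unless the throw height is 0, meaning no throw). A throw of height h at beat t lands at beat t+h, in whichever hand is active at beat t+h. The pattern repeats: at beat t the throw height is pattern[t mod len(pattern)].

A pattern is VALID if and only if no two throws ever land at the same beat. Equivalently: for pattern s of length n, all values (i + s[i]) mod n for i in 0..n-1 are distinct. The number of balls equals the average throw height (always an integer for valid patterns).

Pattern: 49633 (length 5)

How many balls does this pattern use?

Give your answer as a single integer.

Pattern = [4, 9, 6, 3, 3], length n = 5
  position 0: throw height = 4, running sum = 4
  position 1: throw height = 9, running sum = 13
  position 2: throw height = 6, running sum = 19
  position 3: throw height = 3, running sum = 22
  position 4: throw height = 3, running sum = 25
Total sum = 25; balls = sum / n = 25 / 5 = 5

Answer: 5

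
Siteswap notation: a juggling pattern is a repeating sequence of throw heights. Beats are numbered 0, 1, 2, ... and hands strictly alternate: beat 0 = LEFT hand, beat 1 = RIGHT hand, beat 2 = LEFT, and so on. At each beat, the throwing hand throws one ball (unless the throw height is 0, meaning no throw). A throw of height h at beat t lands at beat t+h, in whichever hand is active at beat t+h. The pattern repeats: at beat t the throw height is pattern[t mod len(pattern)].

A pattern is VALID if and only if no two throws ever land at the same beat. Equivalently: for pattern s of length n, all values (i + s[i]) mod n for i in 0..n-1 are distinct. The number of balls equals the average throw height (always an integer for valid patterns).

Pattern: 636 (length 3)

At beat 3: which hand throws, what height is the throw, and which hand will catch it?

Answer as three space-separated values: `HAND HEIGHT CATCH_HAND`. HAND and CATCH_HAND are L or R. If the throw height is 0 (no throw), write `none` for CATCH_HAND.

Answer: R 6 R

Derivation:
Beat 3: 3 mod 2 = 1, so hand = R
Throw height = pattern[3 mod 3] = pattern[0] = 6
Lands at beat 3+6=9, 9 mod 2 = 1, so catch hand = R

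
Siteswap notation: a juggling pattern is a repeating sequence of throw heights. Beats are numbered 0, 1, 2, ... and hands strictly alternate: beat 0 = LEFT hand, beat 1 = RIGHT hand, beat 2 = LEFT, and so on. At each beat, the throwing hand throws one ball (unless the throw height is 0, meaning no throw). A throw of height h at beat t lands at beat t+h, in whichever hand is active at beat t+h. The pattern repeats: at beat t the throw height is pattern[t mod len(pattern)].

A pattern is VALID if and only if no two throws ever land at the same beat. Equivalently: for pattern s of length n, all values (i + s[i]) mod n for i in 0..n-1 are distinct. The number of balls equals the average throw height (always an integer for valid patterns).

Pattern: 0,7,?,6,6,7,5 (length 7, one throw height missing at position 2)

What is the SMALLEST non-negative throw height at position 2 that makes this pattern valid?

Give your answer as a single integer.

i=0: (0 + 0) mod 7 = 0
i=1: (1 + 7) mod 7 = 1
i=2: s[i]=? (unknown)
i=3: (3 + 6) mod 7 = 2
i=4: (4 + 6) mod 7 = 3
i=5: (5 + 7) mod 7 = 5
i=6: (6 + 5) mod 7 = 4
Known residues: [0, 1, 2, 3, 4, 5]; need a permutation of 0..6, so missing residue r = 6
Need (2 + s) mod 7 = 6; smallest s = (6 - 2) mod 7 = 4

Answer: 4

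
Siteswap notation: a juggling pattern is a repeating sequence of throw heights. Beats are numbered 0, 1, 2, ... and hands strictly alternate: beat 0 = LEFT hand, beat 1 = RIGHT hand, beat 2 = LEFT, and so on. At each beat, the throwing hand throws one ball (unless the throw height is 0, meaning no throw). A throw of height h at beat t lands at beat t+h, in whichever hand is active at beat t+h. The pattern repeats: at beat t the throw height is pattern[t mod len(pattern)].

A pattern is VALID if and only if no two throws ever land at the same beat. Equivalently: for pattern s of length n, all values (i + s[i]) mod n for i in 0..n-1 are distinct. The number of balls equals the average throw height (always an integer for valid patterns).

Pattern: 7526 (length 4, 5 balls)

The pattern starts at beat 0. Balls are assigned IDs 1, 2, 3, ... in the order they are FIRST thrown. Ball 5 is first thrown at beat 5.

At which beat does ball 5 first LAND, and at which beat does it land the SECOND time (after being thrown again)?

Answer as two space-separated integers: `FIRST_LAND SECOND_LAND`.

Beat 0 (L): throw ball1 h=7 -> lands@7:R; in-air after throw: [b1@7:R]
Beat 1 (R): throw ball2 h=5 -> lands@6:L; in-air after throw: [b2@6:L b1@7:R]
Beat 2 (L): throw ball3 h=2 -> lands@4:L; in-air after throw: [b3@4:L b2@6:L b1@7:R]
Beat 3 (R): throw ball4 h=6 -> lands@9:R; in-air after throw: [b3@4:L b2@6:L b1@7:R b4@9:R]
Beat 4 (L): throw ball3 h=7 -> lands@11:R; in-air after throw: [b2@6:L b1@7:R b4@9:R b3@11:R]
Beat 5 (R): throw ball5 h=5 -> lands@10:L; in-air after throw: [b2@6:L b1@7:R b4@9:R b5@10:L b3@11:R]
Beat 6 (L): throw ball2 h=2 -> lands@8:L; in-air after throw: [b1@7:R b2@8:L b4@9:R b5@10:L b3@11:R]
Beat 7 (R): throw ball1 h=6 -> lands@13:R; in-air after throw: [b2@8:L b4@9:R b5@10:L b3@11:R b1@13:R]
Beat 8 (L): throw ball2 h=7 -> lands@15:R; in-air after throw: [b4@9:R b5@10:L b3@11:R b1@13:R b2@15:R]
Beat 9 (R): throw ball4 h=5 -> lands@14:L; in-air after throw: [b5@10:L b3@11:R b1@13:R b4@14:L b2@15:R]
Beat 10 (L): throw ball5 h=2 -> lands@12:L; in-air after throw: [b3@11:R b5@12:L b1@13:R b4@14:L b2@15:R]
Beat 11 (R): throw ball3 h=6 -> lands@17:R; in-air after throw: [b5@12:L b1@13:R b4@14:L b2@15:R b3@17:R]
Beat 12 (L): throw ball5 h=7 -> lands@19:R; in-air after throw: [b1@13:R b4@14:L b2@15:R b3@17:R b5@19:R]
Ball 5: thrown@5 h=5 -> first land @10; rethrown@10 h=2 -> second land @12

Answer: 10 12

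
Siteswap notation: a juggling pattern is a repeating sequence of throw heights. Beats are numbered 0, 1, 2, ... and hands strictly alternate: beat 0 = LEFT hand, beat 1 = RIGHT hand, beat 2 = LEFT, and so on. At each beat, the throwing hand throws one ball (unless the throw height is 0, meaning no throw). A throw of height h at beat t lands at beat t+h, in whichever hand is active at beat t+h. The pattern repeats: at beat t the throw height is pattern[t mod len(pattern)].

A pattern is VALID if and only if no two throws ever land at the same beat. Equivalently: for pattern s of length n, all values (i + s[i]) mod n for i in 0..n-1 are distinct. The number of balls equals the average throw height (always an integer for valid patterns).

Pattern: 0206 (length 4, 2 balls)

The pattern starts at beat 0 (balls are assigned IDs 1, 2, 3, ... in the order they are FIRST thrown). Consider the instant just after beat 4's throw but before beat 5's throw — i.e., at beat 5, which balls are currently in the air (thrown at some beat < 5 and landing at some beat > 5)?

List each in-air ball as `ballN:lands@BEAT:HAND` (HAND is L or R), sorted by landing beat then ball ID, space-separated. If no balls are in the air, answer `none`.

Beat 1 (R): throw ball1 h=2 -> lands@3:R; in-air after throw: [b1@3:R]
Beat 3 (R): throw ball1 h=6 -> lands@9:R; in-air after throw: [b1@9:R]
Beat 5 (R): throw ball2 h=2 -> lands@7:R; in-air after throw: [b2@7:R b1@9:R]

Answer: ball1:lands@9:R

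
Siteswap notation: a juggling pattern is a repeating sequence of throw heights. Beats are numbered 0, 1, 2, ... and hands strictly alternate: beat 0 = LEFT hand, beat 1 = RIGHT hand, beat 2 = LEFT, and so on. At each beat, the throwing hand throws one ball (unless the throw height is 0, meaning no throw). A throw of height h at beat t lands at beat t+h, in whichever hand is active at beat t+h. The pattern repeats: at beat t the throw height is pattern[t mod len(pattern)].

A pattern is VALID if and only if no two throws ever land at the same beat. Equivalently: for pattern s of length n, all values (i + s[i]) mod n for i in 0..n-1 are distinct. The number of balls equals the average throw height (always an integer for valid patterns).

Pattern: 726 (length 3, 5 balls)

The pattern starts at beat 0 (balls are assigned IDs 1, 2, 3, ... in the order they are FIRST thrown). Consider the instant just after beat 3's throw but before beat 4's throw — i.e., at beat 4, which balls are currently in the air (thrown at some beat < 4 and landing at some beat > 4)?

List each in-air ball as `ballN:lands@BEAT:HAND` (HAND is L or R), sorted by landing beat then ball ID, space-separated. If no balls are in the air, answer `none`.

Answer: ball1:lands@7:R ball3:lands@8:L ball2:lands@10:L

Derivation:
Beat 0 (L): throw ball1 h=7 -> lands@7:R; in-air after throw: [b1@7:R]
Beat 1 (R): throw ball2 h=2 -> lands@3:R; in-air after throw: [b2@3:R b1@7:R]
Beat 2 (L): throw ball3 h=6 -> lands@8:L; in-air after throw: [b2@3:R b1@7:R b3@8:L]
Beat 3 (R): throw ball2 h=7 -> lands@10:L; in-air after throw: [b1@7:R b3@8:L b2@10:L]
Beat 4 (L): throw ball4 h=2 -> lands@6:L; in-air after throw: [b4@6:L b1@7:R b3@8:L b2@10:L]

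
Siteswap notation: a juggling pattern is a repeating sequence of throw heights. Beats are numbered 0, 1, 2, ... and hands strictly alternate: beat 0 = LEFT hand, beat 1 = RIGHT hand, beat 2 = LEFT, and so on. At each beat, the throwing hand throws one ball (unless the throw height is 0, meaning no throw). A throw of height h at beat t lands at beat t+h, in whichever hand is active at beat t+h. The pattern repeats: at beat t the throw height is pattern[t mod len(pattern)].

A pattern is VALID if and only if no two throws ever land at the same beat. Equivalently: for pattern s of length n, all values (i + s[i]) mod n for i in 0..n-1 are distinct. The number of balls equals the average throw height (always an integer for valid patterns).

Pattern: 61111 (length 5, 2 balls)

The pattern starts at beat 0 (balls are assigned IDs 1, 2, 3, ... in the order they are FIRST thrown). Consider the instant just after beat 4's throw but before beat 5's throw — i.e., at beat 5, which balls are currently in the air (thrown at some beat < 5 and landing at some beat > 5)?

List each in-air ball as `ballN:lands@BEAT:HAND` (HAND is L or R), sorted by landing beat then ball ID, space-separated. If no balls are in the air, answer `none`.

Answer: ball1:lands@6:L

Derivation:
Beat 0 (L): throw ball1 h=6 -> lands@6:L; in-air after throw: [b1@6:L]
Beat 1 (R): throw ball2 h=1 -> lands@2:L; in-air after throw: [b2@2:L b1@6:L]
Beat 2 (L): throw ball2 h=1 -> lands@3:R; in-air after throw: [b2@3:R b1@6:L]
Beat 3 (R): throw ball2 h=1 -> lands@4:L; in-air after throw: [b2@4:L b1@6:L]
Beat 4 (L): throw ball2 h=1 -> lands@5:R; in-air after throw: [b2@5:R b1@6:L]
Beat 5 (R): throw ball2 h=6 -> lands@11:R; in-air after throw: [b1@6:L b2@11:R]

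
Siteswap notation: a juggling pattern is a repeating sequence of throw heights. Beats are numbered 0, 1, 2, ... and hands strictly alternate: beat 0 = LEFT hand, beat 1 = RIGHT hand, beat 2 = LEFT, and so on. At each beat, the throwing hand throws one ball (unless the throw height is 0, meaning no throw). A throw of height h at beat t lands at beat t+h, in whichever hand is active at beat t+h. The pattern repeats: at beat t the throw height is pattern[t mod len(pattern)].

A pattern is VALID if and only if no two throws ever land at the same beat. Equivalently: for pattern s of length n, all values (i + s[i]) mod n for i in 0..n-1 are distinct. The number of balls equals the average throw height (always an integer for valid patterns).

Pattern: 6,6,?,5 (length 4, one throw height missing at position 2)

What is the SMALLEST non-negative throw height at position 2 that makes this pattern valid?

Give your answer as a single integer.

Answer: 3

Derivation:
i=0: (0 + 6) mod 4 = 2
i=1: (1 + 6) mod 4 = 3
i=2: s[i]=? (unknown)
i=3: (3 + 5) mod 4 = 0
Known residues: [0, 2, 3]; need a permutation of 0..3, so missing residue r = 1
Need (2 + s) mod 4 = 1; smallest s = (1 - 2) mod 4 = 3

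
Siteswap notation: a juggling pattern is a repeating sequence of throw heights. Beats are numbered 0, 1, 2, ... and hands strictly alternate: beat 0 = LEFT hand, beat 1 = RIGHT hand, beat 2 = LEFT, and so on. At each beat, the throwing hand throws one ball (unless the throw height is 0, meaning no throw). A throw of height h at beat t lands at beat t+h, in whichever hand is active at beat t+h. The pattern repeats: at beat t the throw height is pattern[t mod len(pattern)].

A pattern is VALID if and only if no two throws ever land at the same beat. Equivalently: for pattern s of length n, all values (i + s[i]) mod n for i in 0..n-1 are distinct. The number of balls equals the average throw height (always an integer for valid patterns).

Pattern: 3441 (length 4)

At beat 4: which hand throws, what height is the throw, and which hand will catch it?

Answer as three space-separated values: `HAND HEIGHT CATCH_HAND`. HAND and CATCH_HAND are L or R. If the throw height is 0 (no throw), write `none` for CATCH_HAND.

Answer: L 3 R

Derivation:
Beat 4: 4 mod 2 = 0, so hand = L
Throw height = pattern[4 mod 4] = pattern[0] = 3
Lands at beat 4+3=7, 7 mod 2 = 1, so catch hand = R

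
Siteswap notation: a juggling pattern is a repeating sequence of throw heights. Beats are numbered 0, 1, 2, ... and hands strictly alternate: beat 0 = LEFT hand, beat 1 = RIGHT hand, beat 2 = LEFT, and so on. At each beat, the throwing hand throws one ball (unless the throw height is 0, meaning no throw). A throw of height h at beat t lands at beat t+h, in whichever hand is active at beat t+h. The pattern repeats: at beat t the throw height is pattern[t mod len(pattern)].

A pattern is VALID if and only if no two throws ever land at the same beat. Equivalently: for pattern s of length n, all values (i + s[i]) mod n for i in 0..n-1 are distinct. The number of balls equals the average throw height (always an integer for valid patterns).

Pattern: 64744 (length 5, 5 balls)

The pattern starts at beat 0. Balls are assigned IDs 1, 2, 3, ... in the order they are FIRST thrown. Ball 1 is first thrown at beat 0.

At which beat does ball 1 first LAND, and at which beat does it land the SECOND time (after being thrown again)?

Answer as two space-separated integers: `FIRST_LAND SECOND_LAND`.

Answer: 6 10

Derivation:
Beat 0 (L): throw ball1 h=6 -> lands@6:L; in-air after throw: [b1@6:L]
Beat 1 (R): throw ball2 h=4 -> lands@5:R; in-air after throw: [b2@5:R b1@6:L]
Beat 2 (L): throw ball3 h=7 -> lands@9:R; in-air after throw: [b2@5:R b1@6:L b3@9:R]
Beat 3 (R): throw ball4 h=4 -> lands@7:R; in-air after throw: [b2@5:R b1@6:L b4@7:R b3@9:R]
Beat 4 (L): throw ball5 h=4 -> lands@8:L; in-air after throw: [b2@5:R b1@6:L b4@7:R b5@8:L b3@9:R]
Beat 5 (R): throw ball2 h=6 -> lands@11:R; in-air after throw: [b1@6:L b4@7:R b5@8:L b3@9:R b2@11:R]
Beat 6 (L): throw ball1 h=4 -> lands@10:L; in-air after throw: [b4@7:R b5@8:L b3@9:R b1@10:L b2@11:R]
Beat 7 (R): throw ball4 h=7 -> lands@14:L; in-air after throw: [b5@8:L b3@9:R b1@10:L b2@11:R b4@14:L]
Beat 8 (L): throw ball5 h=4 -> lands@12:L; in-air after throw: [b3@9:R b1@10:L b2@11:R b5@12:L b4@14:L]
Beat 9 (R): throw ball3 h=4 -> lands@13:R; in-air after throw: [b1@10:L b2@11:R b5@12:L b3@13:R b4@14:L]
Beat 10 (L): throw ball1 h=6 -> lands@16:L; in-air after throw: [b2@11:R b5@12:L b3@13:R b4@14:L b1@16:L]
Ball 1: thrown@0 h=6 -> first land @6; rethrown@6 h=4 -> second land @10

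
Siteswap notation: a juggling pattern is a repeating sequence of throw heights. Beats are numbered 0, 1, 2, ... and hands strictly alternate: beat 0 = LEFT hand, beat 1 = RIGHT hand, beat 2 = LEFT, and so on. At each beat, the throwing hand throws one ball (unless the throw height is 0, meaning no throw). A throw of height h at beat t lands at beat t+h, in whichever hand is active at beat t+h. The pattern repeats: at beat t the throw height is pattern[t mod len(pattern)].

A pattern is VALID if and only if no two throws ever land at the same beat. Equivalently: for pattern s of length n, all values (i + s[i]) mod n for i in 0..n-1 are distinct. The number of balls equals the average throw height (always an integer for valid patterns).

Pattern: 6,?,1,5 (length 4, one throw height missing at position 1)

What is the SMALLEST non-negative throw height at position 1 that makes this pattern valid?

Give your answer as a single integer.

i=0: (0 + 6) mod 4 = 2
i=1: s[i]=? (unknown)
i=2: (2 + 1) mod 4 = 3
i=3: (3 + 5) mod 4 = 0
Known residues: [0, 2, 3]; need a permutation of 0..3, so missing residue r = 1
Need (1 + s) mod 4 = 1; smallest s = (1 - 1) mod 4 = 0

Answer: 0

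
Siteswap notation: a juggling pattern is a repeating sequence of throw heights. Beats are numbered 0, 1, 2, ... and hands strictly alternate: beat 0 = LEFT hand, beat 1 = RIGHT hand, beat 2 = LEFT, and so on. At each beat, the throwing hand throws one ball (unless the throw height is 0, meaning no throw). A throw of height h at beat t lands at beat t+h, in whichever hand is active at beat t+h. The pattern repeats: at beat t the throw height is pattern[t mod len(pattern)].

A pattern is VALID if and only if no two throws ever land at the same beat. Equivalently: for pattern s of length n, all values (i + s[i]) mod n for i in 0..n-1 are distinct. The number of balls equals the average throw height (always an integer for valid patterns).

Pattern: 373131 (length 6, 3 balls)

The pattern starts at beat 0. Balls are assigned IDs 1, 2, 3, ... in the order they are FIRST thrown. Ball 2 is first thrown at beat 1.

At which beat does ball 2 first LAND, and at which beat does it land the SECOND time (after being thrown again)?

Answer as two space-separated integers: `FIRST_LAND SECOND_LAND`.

Beat 0 (L): throw ball1 h=3 -> lands@3:R; in-air after throw: [b1@3:R]
Beat 1 (R): throw ball2 h=7 -> lands@8:L; in-air after throw: [b1@3:R b2@8:L]
Beat 2 (L): throw ball3 h=3 -> lands@5:R; in-air after throw: [b1@3:R b3@5:R b2@8:L]
Beat 3 (R): throw ball1 h=1 -> lands@4:L; in-air after throw: [b1@4:L b3@5:R b2@8:L]
Beat 4 (L): throw ball1 h=3 -> lands@7:R; in-air after throw: [b3@5:R b1@7:R b2@8:L]
Beat 5 (R): throw ball3 h=1 -> lands@6:L; in-air after throw: [b3@6:L b1@7:R b2@8:L]
Beat 6 (L): throw ball3 h=3 -> lands@9:R; in-air after throw: [b1@7:R b2@8:L b3@9:R]
Beat 7 (R): throw ball1 h=7 -> lands@14:L; in-air after throw: [b2@8:L b3@9:R b1@14:L]
Beat 8 (L): throw ball2 h=3 -> lands@11:R; in-air after throw: [b3@9:R b2@11:R b1@14:L]
Beat 9 (R): throw ball3 h=1 -> lands@10:L; in-air after throw: [b3@10:L b2@11:R b1@14:L]
Beat 10 (L): throw ball3 h=3 -> lands@13:R; in-air after throw: [b2@11:R b3@13:R b1@14:L]
Beat 11 (R): throw ball2 h=1 -> lands@12:L; in-air after throw: [b2@12:L b3@13:R b1@14:L]
Ball 2: thrown@1 h=7 -> first land @8; rethrown@8 h=3 -> second land @11

Answer: 8 11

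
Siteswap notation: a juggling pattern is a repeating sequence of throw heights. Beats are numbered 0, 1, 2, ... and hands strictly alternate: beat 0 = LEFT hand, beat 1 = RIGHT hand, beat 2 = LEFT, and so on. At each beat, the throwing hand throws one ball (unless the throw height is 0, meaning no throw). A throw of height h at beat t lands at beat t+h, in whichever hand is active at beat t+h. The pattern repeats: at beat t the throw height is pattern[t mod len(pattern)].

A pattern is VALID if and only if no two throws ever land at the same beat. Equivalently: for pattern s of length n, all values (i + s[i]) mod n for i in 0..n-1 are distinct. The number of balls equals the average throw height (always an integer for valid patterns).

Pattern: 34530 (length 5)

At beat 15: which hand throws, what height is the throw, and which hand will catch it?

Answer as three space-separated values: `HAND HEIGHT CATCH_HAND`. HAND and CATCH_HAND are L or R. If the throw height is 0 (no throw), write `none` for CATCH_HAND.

Answer: R 3 L

Derivation:
Beat 15: 15 mod 2 = 1, so hand = R
Throw height = pattern[15 mod 5] = pattern[0] = 3
Lands at beat 15+3=18, 18 mod 2 = 0, so catch hand = L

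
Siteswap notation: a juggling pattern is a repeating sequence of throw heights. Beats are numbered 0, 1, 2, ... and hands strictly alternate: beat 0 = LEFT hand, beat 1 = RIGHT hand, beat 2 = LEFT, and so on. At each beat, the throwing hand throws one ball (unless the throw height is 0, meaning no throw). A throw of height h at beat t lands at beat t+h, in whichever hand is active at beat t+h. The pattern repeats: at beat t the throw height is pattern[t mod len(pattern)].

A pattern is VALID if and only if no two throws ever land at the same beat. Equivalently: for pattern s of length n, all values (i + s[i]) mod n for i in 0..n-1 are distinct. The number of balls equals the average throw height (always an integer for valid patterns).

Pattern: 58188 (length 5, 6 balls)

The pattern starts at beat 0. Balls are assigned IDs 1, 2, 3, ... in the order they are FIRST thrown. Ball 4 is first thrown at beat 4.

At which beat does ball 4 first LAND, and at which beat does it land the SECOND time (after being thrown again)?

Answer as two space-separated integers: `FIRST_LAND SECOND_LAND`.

Answer: 12 13

Derivation:
Beat 0 (L): throw ball1 h=5 -> lands@5:R; in-air after throw: [b1@5:R]
Beat 1 (R): throw ball2 h=8 -> lands@9:R; in-air after throw: [b1@5:R b2@9:R]
Beat 2 (L): throw ball3 h=1 -> lands@3:R; in-air after throw: [b3@3:R b1@5:R b2@9:R]
Beat 3 (R): throw ball3 h=8 -> lands@11:R; in-air after throw: [b1@5:R b2@9:R b3@11:R]
Beat 4 (L): throw ball4 h=8 -> lands@12:L; in-air after throw: [b1@5:R b2@9:R b3@11:R b4@12:L]
Beat 5 (R): throw ball1 h=5 -> lands@10:L; in-air after throw: [b2@9:R b1@10:L b3@11:R b4@12:L]
Beat 6 (L): throw ball5 h=8 -> lands@14:L; in-air after throw: [b2@9:R b1@10:L b3@11:R b4@12:L b5@14:L]
Beat 7 (R): throw ball6 h=1 -> lands@8:L; in-air after throw: [b6@8:L b2@9:R b1@10:L b3@11:R b4@12:L b5@14:L]
Beat 8 (L): throw ball6 h=8 -> lands@16:L; in-air after throw: [b2@9:R b1@10:L b3@11:R b4@12:L b5@14:L b6@16:L]
Beat 9 (R): throw ball2 h=8 -> lands@17:R; in-air after throw: [b1@10:L b3@11:R b4@12:L b5@14:L b6@16:L b2@17:R]
Beat 10 (L): throw ball1 h=5 -> lands@15:R; in-air after throw: [b3@11:R b4@12:L b5@14:L b1@15:R b6@16:L b2@17:R]
Beat 11 (R): throw ball3 h=8 -> lands@19:R; in-air after throw: [b4@12:L b5@14:L b1@15:R b6@16:L b2@17:R b3@19:R]
Beat 12 (L): throw ball4 h=1 -> lands@13:R; in-air after throw: [b4@13:R b5@14:L b1@15:R b6@16:L b2@17:R b3@19:R]
Beat 13 (R): throw ball4 h=8 -> lands@21:R; in-air after throw: [b5@14:L b1@15:R b6@16:L b2@17:R b3@19:R b4@21:R]
Ball 4: thrown@4 h=8 -> first land @12; rethrown@12 h=1 -> second land @13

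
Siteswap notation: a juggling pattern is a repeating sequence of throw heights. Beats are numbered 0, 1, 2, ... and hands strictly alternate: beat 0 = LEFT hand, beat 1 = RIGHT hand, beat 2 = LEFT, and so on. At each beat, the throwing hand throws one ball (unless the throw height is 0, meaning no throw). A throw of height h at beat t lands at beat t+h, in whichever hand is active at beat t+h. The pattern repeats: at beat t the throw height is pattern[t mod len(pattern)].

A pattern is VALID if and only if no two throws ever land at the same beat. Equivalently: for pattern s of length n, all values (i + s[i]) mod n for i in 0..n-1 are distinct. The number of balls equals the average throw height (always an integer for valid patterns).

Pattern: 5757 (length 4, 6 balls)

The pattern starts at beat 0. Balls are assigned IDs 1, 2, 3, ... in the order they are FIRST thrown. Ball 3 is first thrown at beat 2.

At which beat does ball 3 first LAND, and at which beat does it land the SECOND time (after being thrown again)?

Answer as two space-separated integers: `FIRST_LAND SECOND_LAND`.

Answer: 7 14

Derivation:
Beat 0 (L): throw ball1 h=5 -> lands@5:R; in-air after throw: [b1@5:R]
Beat 1 (R): throw ball2 h=7 -> lands@8:L; in-air after throw: [b1@5:R b2@8:L]
Beat 2 (L): throw ball3 h=5 -> lands@7:R; in-air after throw: [b1@5:R b3@7:R b2@8:L]
Beat 3 (R): throw ball4 h=7 -> lands@10:L; in-air after throw: [b1@5:R b3@7:R b2@8:L b4@10:L]
Beat 4 (L): throw ball5 h=5 -> lands@9:R; in-air after throw: [b1@5:R b3@7:R b2@8:L b5@9:R b4@10:L]
Beat 5 (R): throw ball1 h=7 -> lands@12:L; in-air after throw: [b3@7:R b2@8:L b5@9:R b4@10:L b1@12:L]
Beat 6 (L): throw ball6 h=5 -> lands@11:R; in-air after throw: [b3@7:R b2@8:L b5@9:R b4@10:L b6@11:R b1@12:L]
Beat 7 (R): throw ball3 h=7 -> lands@14:L; in-air after throw: [b2@8:L b5@9:R b4@10:L b6@11:R b1@12:L b3@14:L]
Beat 8 (L): throw ball2 h=5 -> lands@13:R; in-air after throw: [b5@9:R b4@10:L b6@11:R b1@12:L b2@13:R b3@14:L]
Beat 9 (R): throw ball5 h=7 -> lands@16:L; in-air after throw: [b4@10:L b6@11:R b1@12:L b2@13:R b3@14:L b5@16:L]
Beat 10 (L): throw ball4 h=5 -> lands@15:R; in-air after throw: [b6@11:R b1@12:L b2@13:R b3@14:L b4@15:R b5@16:L]
Beat 11 (R): throw ball6 h=7 -> lands@18:L; in-air after throw: [b1@12:L b2@13:R b3@14:L b4@15:R b5@16:L b6@18:L]
Beat 12 (L): throw ball1 h=5 -> lands@17:R; in-air after throw: [b2@13:R b3@14:L b4@15:R b5@16:L b1@17:R b6@18:L]
Beat 13 (R): throw ball2 h=7 -> lands@20:L; in-air after throw: [b3@14:L b4@15:R b5@16:L b1@17:R b6@18:L b2@20:L]
Beat 14 (L): throw ball3 h=5 -> lands@19:R; in-air after throw: [b4@15:R b5@16:L b1@17:R b6@18:L b3@19:R b2@20:L]
Ball 3: thrown@2 h=5 -> first land @7; rethrown@7 h=7 -> second land @14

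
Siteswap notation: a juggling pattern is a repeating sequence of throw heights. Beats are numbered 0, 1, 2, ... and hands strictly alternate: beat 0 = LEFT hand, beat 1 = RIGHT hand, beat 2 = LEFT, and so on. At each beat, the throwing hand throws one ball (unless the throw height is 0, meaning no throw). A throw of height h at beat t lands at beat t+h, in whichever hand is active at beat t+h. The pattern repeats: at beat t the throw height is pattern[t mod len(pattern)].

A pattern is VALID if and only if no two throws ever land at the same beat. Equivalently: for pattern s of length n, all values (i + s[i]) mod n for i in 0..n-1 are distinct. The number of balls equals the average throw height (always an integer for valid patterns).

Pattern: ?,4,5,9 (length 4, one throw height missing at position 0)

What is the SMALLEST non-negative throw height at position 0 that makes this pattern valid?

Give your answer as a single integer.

i=0: s[i]=? (unknown)
i=1: (1 + 4) mod 4 = 1
i=2: (2 + 5) mod 4 = 3
i=3: (3 + 9) mod 4 = 0
Known residues: [0, 1, 3]; need a permutation of 0..3, so missing residue r = 2
Need (0 + s) mod 4 = 2; smallest s = (2 - 0) mod 4 = 2

Answer: 2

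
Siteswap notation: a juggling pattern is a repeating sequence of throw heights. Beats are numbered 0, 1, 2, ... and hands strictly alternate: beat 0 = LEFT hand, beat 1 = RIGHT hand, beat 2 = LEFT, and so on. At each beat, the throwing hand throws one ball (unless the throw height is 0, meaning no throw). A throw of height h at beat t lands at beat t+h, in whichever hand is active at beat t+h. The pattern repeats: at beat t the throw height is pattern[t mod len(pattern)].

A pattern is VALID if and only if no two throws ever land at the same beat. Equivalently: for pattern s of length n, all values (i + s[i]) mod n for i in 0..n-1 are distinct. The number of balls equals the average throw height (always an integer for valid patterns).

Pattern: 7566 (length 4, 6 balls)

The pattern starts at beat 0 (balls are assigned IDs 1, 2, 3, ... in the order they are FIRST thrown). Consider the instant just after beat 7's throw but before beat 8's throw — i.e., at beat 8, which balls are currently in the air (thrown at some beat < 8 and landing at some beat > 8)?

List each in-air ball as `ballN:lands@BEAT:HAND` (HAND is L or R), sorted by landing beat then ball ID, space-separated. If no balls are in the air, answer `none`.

Beat 0 (L): throw ball1 h=7 -> lands@7:R; in-air after throw: [b1@7:R]
Beat 1 (R): throw ball2 h=5 -> lands@6:L; in-air after throw: [b2@6:L b1@7:R]
Beat 2 (L): throw ball3 h=6 -> lands@8:L; in-air after throw: [b2@6:L b1@7:R b3@8:L]
Beat 3 (R): throw ball4 h=6 -> lands@9:R; in-air after throw: [b2@6:L b1@7:R b3@8:L b4@9:R]
Beat 4 (L): throw ball5 h=7 -> lands@11:R; in-air after throw: [b2@6:L b1@7:R b3@8:L b4@9:R b5@11:R]
Beat 5 (R): throw ball6 h=5 -> lands@10:L; in-air after throw: [b2@6:L b1@7:R b3@8:L b4@9:R b6@10:L b5@11:R]
Beat 6 (L): throw ball2 h=6 -> lands@12:L; in-air after throw: [b1@7:R b3@8:L b4@9:R b6@10:L b5@11:R b2@12:L]
Beat 7 (R): throw ball1 h=6 -> lands@13:R; in-air after throw: [b3@8:L b4@9:R b6@10:L b5@11:R b2@12:L b1@13:R]
Beat 8 (L): throw ball3 h=7 -> lands@15:R; in-air after throw: [b4@9:R b6@10:L b5@11:R b2@12:L b1@13:R b3@15:R]

Answer: ball4:lands@9:R ball6:lands@10:L ball5:lands@11:R ball2:lands@12:L ball1:lands@13:R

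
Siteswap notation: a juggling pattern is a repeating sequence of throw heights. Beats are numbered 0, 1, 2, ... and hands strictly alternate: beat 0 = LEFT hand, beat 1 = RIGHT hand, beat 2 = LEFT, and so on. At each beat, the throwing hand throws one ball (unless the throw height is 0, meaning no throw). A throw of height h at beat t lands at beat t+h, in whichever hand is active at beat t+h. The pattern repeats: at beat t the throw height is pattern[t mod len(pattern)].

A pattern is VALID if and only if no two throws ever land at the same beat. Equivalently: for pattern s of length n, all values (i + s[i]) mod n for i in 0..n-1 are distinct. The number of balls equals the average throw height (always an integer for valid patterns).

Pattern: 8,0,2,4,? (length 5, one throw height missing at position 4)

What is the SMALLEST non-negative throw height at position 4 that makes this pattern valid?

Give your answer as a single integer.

i=0: (0 + 8) mod 5 = 3
i=1: (1 + 0) mod 5 = 1
i=2: (2 + 2) mod 5 = 4
i=3: (3 + 4) mod 5 = 2
i=4: s[i]=? (unknown)
Known residues: [1, 2, 3, 4]; need a permutation of 0..4, so missing residue r = 0
Need (4 + s) mod 5 = 0; smallest s = (0 - 4) mod 5 = 1

Answer: 1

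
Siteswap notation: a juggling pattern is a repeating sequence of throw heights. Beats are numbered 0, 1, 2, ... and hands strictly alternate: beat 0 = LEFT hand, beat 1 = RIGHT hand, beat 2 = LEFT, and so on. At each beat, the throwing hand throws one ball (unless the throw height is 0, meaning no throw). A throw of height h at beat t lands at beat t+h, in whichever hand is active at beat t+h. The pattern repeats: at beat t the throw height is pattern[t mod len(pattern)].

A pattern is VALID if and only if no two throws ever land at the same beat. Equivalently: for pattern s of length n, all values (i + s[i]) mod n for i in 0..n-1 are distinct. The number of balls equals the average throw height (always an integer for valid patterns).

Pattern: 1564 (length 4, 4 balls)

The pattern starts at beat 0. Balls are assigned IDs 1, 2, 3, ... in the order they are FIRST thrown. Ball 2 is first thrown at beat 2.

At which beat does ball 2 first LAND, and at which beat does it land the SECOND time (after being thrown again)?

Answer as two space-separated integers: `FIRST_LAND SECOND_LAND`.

Beat 0 (L): throw ball1 h=1 -> lands@1:R; in-air after throw: [b1@1:R]
Beat 1 (R): throw ball1 h=5 -> lands@6:L; in-air after throw: [b1@6:L]
Beat 2 (L): throw ball2 h=6 -> lands@8:L; in-air after throw: [b1@6:L b2@8:L]
Beat 3 (R): throw ball3 h=4 -> lands@7:R; in-air after throw: [b1@6:L b3@7:R b2@8:L]
Beat 4 (L): throw ball4 h=1 -> lands@5:R; in-air after throw: [b4@5:R b1@6:L b3@7:R b2@8:L]
Beat 5 (R): throw ball4 h=5 -> lands@10:L; in-air after throw: [b1@6:L b3@7:R b2@8:L b4@10:L]
Beat 6 (L): throw ball1 h=6 -> lands@12:L; in-air after throw: [b3@7:R b2@8:L b4@10:L b1@12:L]
Beat 7 (R): throw ball3 h=4 -> lands@11:R; in-air after throw: [b2@8:L b4@10:L b3@11:R b1@12:L]
Beat 8 (L): throw ball2 h=1 -> lands@9:R; in-air after throw: [b2@9:R b4@10:L b3@11:R b1@12:L]
Beat 9 (R): throw ball2 h=5 -> lands@14:L; in-air after throw: [b4@10:L b3@11:R b1@12:L b2@14:L]
Ball 2: thrown@2 h=6 -> first land @8; rethrown@8 h=1 -> second land @9

Answer: 8 9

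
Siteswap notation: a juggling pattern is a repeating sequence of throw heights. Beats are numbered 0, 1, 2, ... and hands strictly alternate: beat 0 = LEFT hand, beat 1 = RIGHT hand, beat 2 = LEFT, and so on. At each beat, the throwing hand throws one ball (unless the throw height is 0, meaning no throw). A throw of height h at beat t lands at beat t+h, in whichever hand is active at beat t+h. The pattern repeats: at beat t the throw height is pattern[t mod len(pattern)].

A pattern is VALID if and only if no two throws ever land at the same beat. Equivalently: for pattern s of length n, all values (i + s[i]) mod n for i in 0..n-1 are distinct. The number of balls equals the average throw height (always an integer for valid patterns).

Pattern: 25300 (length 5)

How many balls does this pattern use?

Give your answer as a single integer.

Answer: 2

Derivation:
Pattern = [2, 5, 3, 0, 0], length n = 5
  position 0: throw height = 2, running sum = 2
  position 1: throw height = 5, running sum = 7
  position 2: throw height = 3, running sum = 10
  position 3: throw height = 0, running sum = 10
  position 4: throw height = 0, running sum = 10
Total sum = 10; balls = sum / n = 10 / 5 = 2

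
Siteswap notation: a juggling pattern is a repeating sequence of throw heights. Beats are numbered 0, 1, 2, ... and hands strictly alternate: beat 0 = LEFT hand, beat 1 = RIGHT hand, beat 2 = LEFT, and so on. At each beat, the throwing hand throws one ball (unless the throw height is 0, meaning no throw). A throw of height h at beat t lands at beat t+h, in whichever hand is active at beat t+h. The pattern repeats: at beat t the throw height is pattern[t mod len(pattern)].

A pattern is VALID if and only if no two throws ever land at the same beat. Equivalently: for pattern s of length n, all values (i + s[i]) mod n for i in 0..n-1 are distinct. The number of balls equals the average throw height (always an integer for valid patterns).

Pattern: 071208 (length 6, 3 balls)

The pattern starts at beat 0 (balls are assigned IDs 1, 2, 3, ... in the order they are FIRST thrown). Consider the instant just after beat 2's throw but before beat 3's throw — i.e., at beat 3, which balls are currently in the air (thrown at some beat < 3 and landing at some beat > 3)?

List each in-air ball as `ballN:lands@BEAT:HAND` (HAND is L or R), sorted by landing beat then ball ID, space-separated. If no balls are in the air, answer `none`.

Beat 1 (R): throw ball1 h=7 -> lands@8:L; in-air after throw: [b1@8:L]
Beat 2 (L): throw ball2 h=1 -> lands@3:R; in-air after throw: [b2@3:R b1@8:L]
Beat 3 (R): throw ball2 h=2 -> lands@5:R; in-air after throw: [b2@5:R b1@8:L]

Answer: ball1:lands@8:L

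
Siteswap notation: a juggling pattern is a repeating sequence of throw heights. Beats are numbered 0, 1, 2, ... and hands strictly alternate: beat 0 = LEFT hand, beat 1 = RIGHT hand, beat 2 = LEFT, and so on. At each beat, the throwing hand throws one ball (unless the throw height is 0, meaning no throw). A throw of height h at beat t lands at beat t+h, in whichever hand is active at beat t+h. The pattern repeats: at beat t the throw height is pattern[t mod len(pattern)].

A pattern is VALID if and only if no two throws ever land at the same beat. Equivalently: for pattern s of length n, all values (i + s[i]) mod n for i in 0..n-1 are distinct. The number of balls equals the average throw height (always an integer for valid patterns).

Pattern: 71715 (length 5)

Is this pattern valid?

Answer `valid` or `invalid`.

Answer: invalid

Derivation:
i=0: (i + s[i]) mod n = (0 + 7) mod 5 = 2
i=1: (i + s[i]) mod n = (1 + 1) mod 5 = 2
i=2: (i + s[i]) mod n = (2 + 7) mod 5 = 4
i=3: (i + s[i]) mod n = (3 + 1) mod 5 = 4
i=4: (i + s[i]) mod n = (4 + 5) mod 5 = 4
Residues: [2, 2, 4, 4, 4], distinct: False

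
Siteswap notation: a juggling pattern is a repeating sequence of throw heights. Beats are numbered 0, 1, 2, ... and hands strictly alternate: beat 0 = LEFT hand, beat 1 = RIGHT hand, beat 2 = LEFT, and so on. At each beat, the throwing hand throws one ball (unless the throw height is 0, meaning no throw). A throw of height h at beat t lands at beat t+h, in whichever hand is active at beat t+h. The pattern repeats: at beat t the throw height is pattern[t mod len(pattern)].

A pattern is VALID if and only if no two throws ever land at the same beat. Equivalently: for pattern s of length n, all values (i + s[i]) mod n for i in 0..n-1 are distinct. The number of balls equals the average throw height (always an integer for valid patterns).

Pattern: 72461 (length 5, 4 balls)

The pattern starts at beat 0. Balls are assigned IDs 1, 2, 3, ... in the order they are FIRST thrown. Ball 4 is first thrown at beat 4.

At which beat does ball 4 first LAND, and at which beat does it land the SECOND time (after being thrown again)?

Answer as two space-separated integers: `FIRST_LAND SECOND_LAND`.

Beat 0 (L): throw ball1 h=7 -> lands@7:R; in-air after throw: [b1@7:R]
Beat 1 (R): throw ball2 h=2 -> lands@3:R; in-air after throw: [b2@3:R b1@7:R]
Beat 2 (L): throw ball3 h=4 -> lands@6:L; in-air after throw: [b2@3:R b3@6:L b1@7:R]
Beat 3 (R): throw ball2 h=6 -> lands@9:R; in-air after throw: [b3@6:L b1@7:R b2@9:R]
Beat 4 (L): throw ball4 h=1 -> lands@5:R; in-air after throw: [b4@5:R b3@6:L b1@7:R b2@9:R]
Beat 5 (R): throw ball4 h=7 -> lands@12:L; in-air after throw: [b3@6:L b1@7:R b2@9:R b4@12:L]
Beat 6 (L): throw ball3 h=2 -> lands@8:L; in-air after throw: [b1@7:R b3@8:L b2@9:R b4@12:L]
Beat 7 (R): throw ball1 h=4 -> lands@11:R; in-air after throw: [b3@8:L b2@9:R b1@11:R b4@12:L]
Beat 8 (L): throw ball3 h=6 -> lands@14:L; in-air after throw: [b2@9:R b1@11:R b4@12:L b3@14:L]
Beat 9 (R): throw ball2 h=1 -> lands@10:L; in-air after throw: [b2@10:L b1@11:R b4@12:L b3@14:L]
Beat 10 (L): throw ball2 h=7 -> lands@17:R; in-air after throw: [b1@11:R b4@12:L b3@14:L b2@17:R]
Beat 11 (R): throw ball1 h=2 -> lands@13:R; in-air after throw: [b4@12:L b1@13:R b3@14:L b2@17:R]
Beat 12 (L): throw ball4 h=4 -> lands@16:L; in-air after throw: [b1@13:R b3@14:L b4@16:L b2@17:R]
Ball 4: thrown@4 h=1 -> first land @5; rethrown@5 h=7 -> second land @12

Answer: 5 12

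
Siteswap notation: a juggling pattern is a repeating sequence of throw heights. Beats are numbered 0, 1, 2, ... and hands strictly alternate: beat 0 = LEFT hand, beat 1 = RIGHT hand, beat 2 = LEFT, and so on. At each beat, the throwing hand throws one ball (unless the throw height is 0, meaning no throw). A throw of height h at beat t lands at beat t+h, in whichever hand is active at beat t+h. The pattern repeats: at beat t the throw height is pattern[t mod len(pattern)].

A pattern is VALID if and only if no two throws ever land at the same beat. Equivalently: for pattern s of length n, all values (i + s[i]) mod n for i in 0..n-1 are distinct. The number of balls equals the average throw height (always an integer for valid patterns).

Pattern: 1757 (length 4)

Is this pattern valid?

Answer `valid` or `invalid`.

Answer: valid

Derivation:
i=0: (i + s[i]) mod n = (0 + 1) mod 4 = 1
i=1: (i + s[i]) mod n = (1 + 7) mod 4 = 0
i=2: (i + s[i]) mod n = (2 + 5) mod 4 = 3
i=3: (i + s[i]) mod n = (3 + 7) mod 4 = 2
Residues: [1, 0, 3, 2], distinct: True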